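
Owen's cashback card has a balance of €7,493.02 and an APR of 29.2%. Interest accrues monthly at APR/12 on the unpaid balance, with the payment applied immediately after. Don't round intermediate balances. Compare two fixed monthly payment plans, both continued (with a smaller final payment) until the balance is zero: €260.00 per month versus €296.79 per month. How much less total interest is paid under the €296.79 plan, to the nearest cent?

€1,303.90

Monthly rate r = 29.2%/12 = 2.43333% = 0.0243333.
At €260.00/mo: n = ⌈−ln(1 − rB₀/P)/ln(1+r)⌉ = 51 payments (last €66.72); total interest = total paid − €7,493.02 = €5,573.70.
At €296.79/mo: 40 payments (last €188.01); total interest €4,269.80.
Interest saved = €5,573.70 − €4,269.80 = €1,303.90.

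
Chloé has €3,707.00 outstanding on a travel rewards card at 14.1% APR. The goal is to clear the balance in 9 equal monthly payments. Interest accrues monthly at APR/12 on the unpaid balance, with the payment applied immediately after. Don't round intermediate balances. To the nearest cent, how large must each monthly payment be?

Monthly rate r = 14.1%/12 = 1.175% = 0.01175.
Level-payment amortization: P = B₀·r / (1 − (1+r)^(−n)) = 3707.00·0.01175 / (1 − 1.01175^(−9)).
Denominator 1 − (1+r)^(−9) = 0.0997957014.
P = 43.5573 / 0.0997957014 ≈ 436.46.

€436.46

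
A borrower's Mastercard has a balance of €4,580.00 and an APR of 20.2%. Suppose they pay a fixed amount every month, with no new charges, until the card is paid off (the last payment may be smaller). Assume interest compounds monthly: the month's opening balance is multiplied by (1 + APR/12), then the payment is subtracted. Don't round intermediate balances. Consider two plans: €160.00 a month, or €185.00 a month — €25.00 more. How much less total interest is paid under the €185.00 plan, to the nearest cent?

Monthly rate r = 20.2%/12 = 1.68333% = 0.0168333.
At €160.00/mo: n = ⌈−ln(1 − rB₀/P)/ln(1+r)⌉ = 40 payments (last €62.26); total interest = total paid − €4,580.00 = €1,722.26.
At €185.00/mo: 33 payments (last €55.03); total interest €1,395.03.
Interest saved = €1,722.26 − €1,395.03 = €327.23.

€327.23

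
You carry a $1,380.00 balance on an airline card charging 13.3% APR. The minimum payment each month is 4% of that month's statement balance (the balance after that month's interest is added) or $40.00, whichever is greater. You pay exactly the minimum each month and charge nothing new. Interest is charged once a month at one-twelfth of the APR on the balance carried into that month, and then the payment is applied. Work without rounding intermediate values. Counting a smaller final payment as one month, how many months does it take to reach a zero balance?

41 months

Monthly rate r = 13.3%/12 = 1.10833% = 0.0110833.
While 4% of the post-interest balance exceeds $40.00, each month B ← (B·(1+r))·(1 − 0.04), i.e. B shrinks by the factor (1+r)·0.96 = 0.97064.
This holds for months 1–12. Entering month 13 the balance is $965.11; 4% of the post-interest balance is now below $40.00, so the flat $40.00 minimum applies from here.
From month 13 a fixed $40.00 at rate r clears $965.11 in 29 more payments. Total: 12 + 29 = 41 months.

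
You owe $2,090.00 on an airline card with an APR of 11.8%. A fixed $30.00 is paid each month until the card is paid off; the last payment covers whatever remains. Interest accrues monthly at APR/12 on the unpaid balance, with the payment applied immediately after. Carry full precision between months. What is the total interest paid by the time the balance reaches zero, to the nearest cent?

Monthly rate r = 11.8%/12 = 0.983333% = 0.00983333.
Payoff takes n = ⌈−ln(1 − rB₀/P)/ln(1+r)⌉ = ⌈118.071⌉ = 119 payments; the last is $2.14.
Total paid = 118·$30.00 + $2.14 = $3,542.14.
Total interest = total paid − principal = $3,542.14 − $2,090.00 = $1,452.14.

$1,452.14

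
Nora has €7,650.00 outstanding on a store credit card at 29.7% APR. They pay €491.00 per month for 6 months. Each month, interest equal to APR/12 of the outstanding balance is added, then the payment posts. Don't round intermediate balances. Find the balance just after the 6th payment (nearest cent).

Monthly rate r = 29.7%/12 = 2.475% = 0.02475.
Each month: B ← B·(1+r) − €491.00.
Month 1: interest €189.34; balance after payment €7,348.34.
Month 2: interest €181.87; balance after payment €7,039.21.
Month 3: interest €174.22; balance after payment €6,722.43.
Month 4: interest €166.38; balance after payment €6,397.81.
Month 5: interest €158.35; balance after payment €6,065.16.
Month 6: interest €150.11; balance after payment €5,724.27.

€5,724.27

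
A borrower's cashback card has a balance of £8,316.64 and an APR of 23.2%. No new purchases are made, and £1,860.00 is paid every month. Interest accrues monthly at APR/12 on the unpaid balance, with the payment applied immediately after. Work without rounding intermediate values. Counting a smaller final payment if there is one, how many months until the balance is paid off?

Monthly rate r = 23.2%/12 = 1.93333% = 0.0193333.
Recurrence: B ← B·(1+r) − £1,860.00.
Month 1: interest £160.79; balance after payment £6,617.43.
Month 2: interest £127.94; balance after payment £4,885.37.
Month 3: interest £94.45; balance after payment £3,119.82.
Month 4: interest £60.32; balance after payment £1,320.13.
Month 5: interest £25.52; balance after payment £0.00.

5 payments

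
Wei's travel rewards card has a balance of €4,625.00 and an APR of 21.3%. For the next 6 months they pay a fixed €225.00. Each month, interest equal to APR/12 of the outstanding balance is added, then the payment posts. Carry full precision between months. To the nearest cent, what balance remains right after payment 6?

€3,728.60

Monthly rate r = 21.3%/12 = 1.775% = 0.01775.
Each month: B ← B·(1+r) − €225.00.
Month 1: interest €82.09; balance after payment €4,482.09.
Month 2: interest €79.56; balance after payment €4,336.65.
Month 3: interest €76.98; balance after payment €4,188.63.
Month 4: interest €74.35; balance after payment €4,037.97.
Month 5: interest €71.67; balance after payment €3,884.65.
Month 6: interest €68.95; balance after payment €3,728.60.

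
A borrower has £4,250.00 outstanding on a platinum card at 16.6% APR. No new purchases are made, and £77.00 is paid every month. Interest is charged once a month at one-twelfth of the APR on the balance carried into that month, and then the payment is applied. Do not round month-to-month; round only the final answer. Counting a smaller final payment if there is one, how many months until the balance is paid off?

105 months

Monthly rate r = 16.6%/12 = 1.38333% = 0.0138333.
Recurrence: B ← B·(1+r) − £77.00.
Month 1: interest £58.79; balance after payment £4,231.79.
Month 2: interest £58.54; balance after payment £4,213.33.
Closed form: n = −ln(1 − rB₀/P)/ln(1+r) = −ln(0.23647)/ln(1.01383) ≈ 104.955, so the balance reaches zero during payment 105.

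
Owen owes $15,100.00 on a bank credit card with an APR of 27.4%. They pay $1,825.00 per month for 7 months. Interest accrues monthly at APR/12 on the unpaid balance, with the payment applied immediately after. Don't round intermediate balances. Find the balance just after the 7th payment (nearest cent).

Monthly rate r = 27.4%/12 = 2.28333% = 0.0228333.
Each month: B ← B·(1+r) − $1,825.00.
Month 1: interest $344.78; balance after payment $13,619.78.
Month 2: interest $310.99; balance after payment $12,105.77.
Month 3: interest $276.42; balance after payment $10,557.18.
Month 4: interest $241.06; balance after payment $8,973.24.
Month 5: interest $204.89; balance after payment $7,353.13.
Month 6: interest $167.90; balance after payment $5,696.02.
Month 7: interest $130.06; balance after payment $4,001.08.

$4,001.08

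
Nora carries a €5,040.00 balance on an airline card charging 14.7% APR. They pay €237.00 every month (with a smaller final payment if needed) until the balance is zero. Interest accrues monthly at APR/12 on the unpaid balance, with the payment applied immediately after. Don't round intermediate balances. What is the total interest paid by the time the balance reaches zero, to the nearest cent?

Monthly rate r = 14.7%/12 = 1.225% = 0.01225.
Payoff takes n = ⌈−ln(1 − rB₀/P)/ln(1+r)⌉ = ⌈24.786⌉ = 25 payments; the last is €186.64.
Total paid = 24·€237.00 + €186.64 = €5,874.64.
Total interest = total paid − principal = €5,874.64 − €5,040.00 = €834.64.

€834.64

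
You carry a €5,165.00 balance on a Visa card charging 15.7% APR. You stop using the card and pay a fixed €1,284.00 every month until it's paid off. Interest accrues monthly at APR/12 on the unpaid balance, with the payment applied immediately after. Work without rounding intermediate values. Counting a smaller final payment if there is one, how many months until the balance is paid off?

Monthly rate r = 15.7%/12 = 1.30833% = 0.0130833.
Recurrence: B ← B·(1+r) − €1,284.00.
Month 1: interest €67.58; balance after payment €3,948.58.
Month 2: interest €51.66; balance after payment €2,716.24.
Month 3: interest €35.54; balance after payment €1,467.77.
Month 4: interest €19.20; balance after payment €202.98.
Month 5: interest €2.66; balance after payment €0.00.

5 months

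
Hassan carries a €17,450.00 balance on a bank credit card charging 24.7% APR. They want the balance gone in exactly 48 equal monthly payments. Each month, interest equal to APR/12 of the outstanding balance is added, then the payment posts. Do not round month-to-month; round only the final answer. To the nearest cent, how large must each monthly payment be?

€575.68

Monthly rate r = 24.7%/12 = 2.05833% = 0.0205833.
Level-payment amortization: P = B₀·r / (1 − (1+r)^(−n)) = 17450.00·0.0205833 / (1 − 1.02058^(−48)).
Denominator 1 − (1+r)^(−48) = 0.623925961.
P = 359.179 / 0.623925961 ≈ 575.68.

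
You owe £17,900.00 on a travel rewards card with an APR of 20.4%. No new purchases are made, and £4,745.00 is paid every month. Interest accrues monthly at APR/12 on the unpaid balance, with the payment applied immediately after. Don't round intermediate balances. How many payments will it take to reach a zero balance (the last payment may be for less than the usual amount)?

Monthly rate r = 20.4%/12 = 1.7% = 0.017.
Recurrence: B ← B·(1+r) − £4,745.00.
Month 1: interest £304.30; balance after payment £13,459.30.
Month 2: interest £228.81; balance after payment £8,943.11.
Month 3: interest £152.03; balance after payment £4,350.14.
Month 4: interest £73.95; balance after payment £0.00.

4 months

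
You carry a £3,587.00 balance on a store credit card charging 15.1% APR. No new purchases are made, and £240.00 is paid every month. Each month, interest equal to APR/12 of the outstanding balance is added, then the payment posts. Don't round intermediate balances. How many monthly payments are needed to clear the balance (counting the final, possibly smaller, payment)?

Monthly rate r = 15.1%/12 = 1.25833% = 0.0125833.
Recurrence: B ← B·(1+r) − £240.00.
Month 1: interest £45.14; balance after payment £3,392.14.
Month 2: interest £42.68; balance after payment £3,194.82.
Closed form: n = −ln(1 − rB₀/P)/ln(1+r) = −ln(0.81193)/ln(1.01258) ≈ 16.661, so the balance reaches zero during payment 17.

17 months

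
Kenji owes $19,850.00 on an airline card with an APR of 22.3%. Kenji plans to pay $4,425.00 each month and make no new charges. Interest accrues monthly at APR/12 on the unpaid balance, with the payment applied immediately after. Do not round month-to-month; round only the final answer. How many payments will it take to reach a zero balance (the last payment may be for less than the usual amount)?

Monthly rate r = 22.3%/12 = 1.85833% = 0.0185833.
Recurrence: B ← B·(1+r) − $4,425.00.
Month 1: interest $368.88; balance after payment $15,793.88.
Month 2: interest $293.50; balance after payment $11,662.38.
Month 3: interest $216.73; balance after payment $7,454.11.
Month 4: interest $138.52; balance after payment $3,167.63.
Month 5: interest $58.87; balance after payment $0.00.

5 payments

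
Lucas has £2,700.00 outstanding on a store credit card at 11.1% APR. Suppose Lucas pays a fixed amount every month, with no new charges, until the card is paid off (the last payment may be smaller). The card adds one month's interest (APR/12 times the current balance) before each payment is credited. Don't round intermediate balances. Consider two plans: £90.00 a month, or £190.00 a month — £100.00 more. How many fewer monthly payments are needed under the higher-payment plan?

20 fewer payments

Monthly rate r = 11.1%/12 = 0.925% = 0.00925.
At £90.00/mo: n = ⌈−ln(1 − rB₀/P)/ln(1+r)⌉ = 36 payments (last £27.22); total interest = total paid − £2,700.00 = £477.22.
At £190.00/mo: 16 payments (last £58.27); total interest £208.27.
Payments saved = 36 − 16 = 20.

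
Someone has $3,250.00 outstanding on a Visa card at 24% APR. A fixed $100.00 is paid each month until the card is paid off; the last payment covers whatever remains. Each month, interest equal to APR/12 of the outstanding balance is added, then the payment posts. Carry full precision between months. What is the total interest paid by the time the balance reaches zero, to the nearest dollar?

$2,051

Monthly rate r = 24%/12 = 2% = 0.02.
Payoff takes n = ⌈−ln(1 − rB₀/P)/ln(1+r)⌉ = ⌈53.014⌉ = 54 payments; the last is $1.44.
Total paid = 53·$100.00 + $1.44 = $5,301.44.
Total interest = total paid − principal = $5,301.44 − $3,250.00 = $2,051.44.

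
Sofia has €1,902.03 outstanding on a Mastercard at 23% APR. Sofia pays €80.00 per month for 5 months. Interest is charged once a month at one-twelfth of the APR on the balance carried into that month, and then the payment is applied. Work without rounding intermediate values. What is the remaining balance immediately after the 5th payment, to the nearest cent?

€1,675.80

Monthly rate r = 23%/12 = 1.91667% = 0.0191667.
Each month: B ← B·(1+r) − €80.00.
Month 1: interest €36.46; balance after payment €1,858.49.
Month 2: interest €35.62; balance after payment €1,814.11.
Month 3: interest €34.77; balance after payment €1,768.88.
Month 4: interest €33.90; balance after payment €1,722.78.
Month 5: interest €33.02; balance after payment €1,675.80.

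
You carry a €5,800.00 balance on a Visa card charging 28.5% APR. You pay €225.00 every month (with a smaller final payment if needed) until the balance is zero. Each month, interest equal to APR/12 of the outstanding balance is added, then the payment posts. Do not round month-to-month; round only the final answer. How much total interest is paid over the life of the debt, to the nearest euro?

€3,281

Monthly rate r = 28.5%/12 = 2.375% = 0.02375.
Payoff takes n = ⌈−ln(1 − rB₀/P)/ln(1+r)⌉ = ⌈40.359⌉ = 41 payments; the last is €81.40.
Total paid = 40·€225.00 + €81.40 = €9,081.40.
Total interest = total paid − principal = €9,081.40 − €5,800.00 = €3,281.40.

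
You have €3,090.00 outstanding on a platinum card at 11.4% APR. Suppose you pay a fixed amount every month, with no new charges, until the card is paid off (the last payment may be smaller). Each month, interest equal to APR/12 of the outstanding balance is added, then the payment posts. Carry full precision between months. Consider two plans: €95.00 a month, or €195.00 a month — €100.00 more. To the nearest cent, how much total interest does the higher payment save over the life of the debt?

€348.74

Monthly rate r = 11.4%/12 = 0.95% = 0.0095.
At €95.00/mo: n = ⌈−ln(1 − rB₀/P)/ln(1+r)⌉ = 40 payments (last €8.72); total interest = total paid − €3,090.00 = €623.72.
At €195.00/mo: 18 payments (last €49.98); total interest €274.98.
Interest saved = €623.72 − €274.98 = €348.74.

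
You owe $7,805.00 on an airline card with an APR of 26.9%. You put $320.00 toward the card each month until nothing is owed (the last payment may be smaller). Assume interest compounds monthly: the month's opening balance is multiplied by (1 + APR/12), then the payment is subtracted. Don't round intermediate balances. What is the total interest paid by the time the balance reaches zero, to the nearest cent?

Monthly rate r = 26.9%/12 = 2.24167% = 0.0224167.
Payoff takes n = ⌈−ln(1 − rB₀/P)/ln(1+r)⌉ = ⌈35.695⌉ = 36 payments; the last is $223.14.
Total paid = 35·$320.00 + $223.14 = $11,423.14.
Total interest = total paid − principal = $11,423.14 − $7,805.00 = $3,618.14.

$3,618.14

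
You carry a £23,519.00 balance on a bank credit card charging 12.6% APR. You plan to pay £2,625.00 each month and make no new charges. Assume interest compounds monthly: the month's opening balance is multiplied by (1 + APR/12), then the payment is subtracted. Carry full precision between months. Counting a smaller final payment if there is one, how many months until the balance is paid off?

Monthly rate r = 12.6%/12 = 1.05% = 0.0105.
Recurrence: B ← B·(1+r) − £2,625.00.
Month 1: interest £246.95; balance after payment £21,140.95.
Month 2: interest £221.98; balance after payment £18,737.93.
Closed form: n = −ln(1 − rB₀/P)/ln(1+r) = −ln(0.90592)/ln(1.0105) ≈ 9.459, so the balance reaches zero during payment 10.

10 months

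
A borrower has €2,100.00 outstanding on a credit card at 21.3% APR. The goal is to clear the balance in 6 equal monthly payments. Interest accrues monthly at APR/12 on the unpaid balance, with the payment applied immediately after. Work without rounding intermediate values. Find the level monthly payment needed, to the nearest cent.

€372.06

Monthly rate r = 21.3%/12 = 1.775% = 0.01775.
Level-payment amortization: P = B₀·r / (1 − (1+r)^(−n)) = 2100.00·0.01775 / (1 − 1.01775^(−6)).
Denominator 1 − (1+r)^(−6) = 0.100184782.
P = 37.275 / 0.100184782 ≈ 372.06.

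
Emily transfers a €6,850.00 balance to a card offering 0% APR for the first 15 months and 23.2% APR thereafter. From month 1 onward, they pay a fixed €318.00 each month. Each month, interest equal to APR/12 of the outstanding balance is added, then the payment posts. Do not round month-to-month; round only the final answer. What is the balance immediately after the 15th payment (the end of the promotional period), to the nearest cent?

Promo months 1–15 at r₀ = 0%/12 = 0; months 16+ at r₁ = 23.2%/12 = 0.0193333.
After month 15 (no interest yet): B = €6,850.00 − 15·€318.00 = €2,080.00.

€2,080.00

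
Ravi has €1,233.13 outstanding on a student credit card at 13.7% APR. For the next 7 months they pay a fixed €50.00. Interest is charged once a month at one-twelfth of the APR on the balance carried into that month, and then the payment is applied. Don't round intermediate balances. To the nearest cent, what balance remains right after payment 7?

Monthly rate r = 13.7%/12 = 1.14167% = 0.0114167.
Each month: B ← B·(1+r) − €50.00.
Month 1: interest €14.08; balance after payment €1,197.21.
Month 2: interest €13.67; balance after payment €1,160.88.
Month 3: interest €13.25; balance after payment €1,124.13.
Month 4: interest €12.83; balance after payment €1,086.96.
Month 5: interest €12.41; balance after payment €1,049.37.
Month 6: interest €11.98; balance after payment €1,011.35.
Month 7: interest €11.55; balance after payment €972.90.

€972.90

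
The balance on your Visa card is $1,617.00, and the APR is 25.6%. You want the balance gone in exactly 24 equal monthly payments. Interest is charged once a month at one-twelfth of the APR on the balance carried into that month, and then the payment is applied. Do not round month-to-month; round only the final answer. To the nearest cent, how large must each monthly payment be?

Monthly rate r = 25.6%/12 = 2.13333% = 0.0213333.
Level-payment amortization: P = B₀·r / (1 − (1+r)^(−n)) = 1617.00·0.0213333 / (1 − 1.02133^(−24)).
Denominator 1 − (1+r)^(−24) = 0.39746837.
P = 34.496 / 0.39746837 ≈ 86.79.

$86.79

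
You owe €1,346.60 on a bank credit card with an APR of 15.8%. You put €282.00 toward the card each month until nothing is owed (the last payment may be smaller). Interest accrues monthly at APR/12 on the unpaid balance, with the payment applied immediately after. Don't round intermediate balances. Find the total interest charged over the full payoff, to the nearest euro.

Monthly rate r = 15.8%/12 = 1.31667% = 0.0131667.
Payoff takes n = ⌈−ln(1 − rB₀/P)/ln(1+r)⌉ = ⌈4.964⌉ = 5 payments; the last is €271.99.
Total paid = 4·€282.00 + €271.99 = €1,399.99.
Total interest = total paid − principal = €1,399.99 − €1,346.60 = €53.39.

€53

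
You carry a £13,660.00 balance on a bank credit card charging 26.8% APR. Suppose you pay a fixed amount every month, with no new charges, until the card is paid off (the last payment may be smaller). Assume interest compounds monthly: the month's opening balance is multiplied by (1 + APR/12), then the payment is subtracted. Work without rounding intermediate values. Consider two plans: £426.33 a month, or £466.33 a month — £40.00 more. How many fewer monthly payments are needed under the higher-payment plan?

Monthly rate r = 26.8%/12 = 2.23333% = 0.0223333.
At £426.33/mo: n = ⌈−ln(1 − rB₀/P)/ln(1+r)⌉ = 57 payments (last £394.06); total interest = total paid − £13,660.00 = £10,608.54.
At £466.33/mo: 49 payments (last £36.08); total interest £8,759.92.
Payments saved = 57 − 49 = 8.

8 fewer payments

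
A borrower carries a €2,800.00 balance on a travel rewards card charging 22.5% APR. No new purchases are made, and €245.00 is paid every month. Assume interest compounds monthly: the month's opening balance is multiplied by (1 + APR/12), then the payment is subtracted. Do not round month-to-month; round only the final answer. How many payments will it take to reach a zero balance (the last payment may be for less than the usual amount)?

13 payments

Monthly rate r = 22.5%/12 = 1.875% = 0.01875.
Recurrence: B ← B·(1+r) − €245.00.
Month 1: interest €52.50; balance after payment €2,607.50.
Month 2: interest €48.89; balance after payment €2,411.39.
Closed form: n = −ln(1 − rB₀/P)/ln(1+r) = −ln(0.78571)/ln(1.01875) ≈ 12.982, so the balance reaches zero during payment 13.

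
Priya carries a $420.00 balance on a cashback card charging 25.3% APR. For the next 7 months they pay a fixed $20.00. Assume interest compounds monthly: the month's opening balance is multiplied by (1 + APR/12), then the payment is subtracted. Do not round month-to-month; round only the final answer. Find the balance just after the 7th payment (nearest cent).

$336.87

Monthly rate r = 25.3%/12 = 2.10833% = 0.0210833.
Each month: B ← B·(1+r) − $20.00.
Month 1: interest $8.86; balance after payment $408.86.
Month 2: interest $8.62; balance after payment $397.48.
Month 3: interest $8.38; balance after payment $385.86.
Month 4: interest $8.14; balance after payment $373.99.
Month 5: interest $7.88; balance after payment $361.88.
Month 6: interest $7.63; balance after payment $349.50.
Month 7: interest $7.37; balance after payment $336.87.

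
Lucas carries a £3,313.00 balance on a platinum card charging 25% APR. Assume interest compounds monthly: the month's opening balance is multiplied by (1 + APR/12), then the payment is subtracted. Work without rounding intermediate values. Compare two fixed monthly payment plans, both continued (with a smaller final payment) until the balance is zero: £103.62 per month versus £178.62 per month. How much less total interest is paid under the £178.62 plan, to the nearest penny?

£1,280.97

Monthly rate r = 25%/12 = 2.08333% = 0.0208333.
At £103.62/mo: n = ⌈−ln(1 − rB₀/P)/ln(1+r)⌉ = 54 payments (last £20.67); total interest = total paid − £3,313.00 = £2,199.53.
At £178.62/mo: 24 payments (last £123.30); total interest £918.56.
Interest saved = £2,199.53 − £918.56 = £1,280.97.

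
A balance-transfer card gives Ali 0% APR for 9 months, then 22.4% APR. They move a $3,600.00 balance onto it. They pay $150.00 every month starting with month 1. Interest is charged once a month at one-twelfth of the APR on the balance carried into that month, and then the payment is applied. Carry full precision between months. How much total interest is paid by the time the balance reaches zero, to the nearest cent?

$414.58

Promo months 1–9 at r₀ = 0%/12 = 0; months 10+ at r₁ = 22.4%/12 = 0.0186667.
After month 9 (no interest yet): B = $3,600.00 − 9·$150.00 = $2,250.00.
Then at r₁ with $150.00/mo: n₂ = −ln(1 − r₁·B/P)/ln(1+r₁) ≈ 17.76 → 18 more payments.
Total paid = 26·$150.00 + $114.58 = $4,014.58; interest = $4,014.58 − $3,600.00 = $414.58.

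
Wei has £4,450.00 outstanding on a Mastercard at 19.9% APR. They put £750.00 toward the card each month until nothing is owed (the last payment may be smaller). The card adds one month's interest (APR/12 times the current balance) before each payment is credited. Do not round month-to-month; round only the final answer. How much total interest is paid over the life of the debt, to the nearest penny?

£274.47

Monthly rate r = 19.9%/12 = 1.65833% = 0.0165833.
Payoff takes n = ⌈−ln(1 − rB₀/P)/ln(1+r)⌉ = ⌈6.298⌉ = 7 payments; the last is £224.47.
Total paid = 6·£750.00 + £224.47 = £4,724.47.
Total interest = total paid − principal = £4,724.47 − £4,450.00 = £274.47.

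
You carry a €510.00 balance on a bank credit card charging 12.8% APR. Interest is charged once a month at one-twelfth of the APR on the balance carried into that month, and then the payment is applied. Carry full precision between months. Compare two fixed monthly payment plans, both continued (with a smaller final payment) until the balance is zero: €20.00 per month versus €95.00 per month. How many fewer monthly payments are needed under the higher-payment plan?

Monthly rate r = 12.8%/12 = 1.06667% = 0.0106667.
At €20.00/mo: n = ⌈−ln(1 − rB₀/P)/ln(1+r)⌉ = 30 payments (last €18.40); total interest = total paid − €510.00 = €88.40.
At €95.00/mo: 6 payments (last €53.10); total interest €18.10.
Payments saved = 30 − 6 = 24.

24 fewer payments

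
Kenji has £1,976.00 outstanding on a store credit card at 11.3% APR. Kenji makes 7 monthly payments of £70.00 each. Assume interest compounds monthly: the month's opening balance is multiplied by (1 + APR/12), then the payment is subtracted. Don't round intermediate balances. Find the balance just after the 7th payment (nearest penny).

£1,605.93

Monthly rate r = 11.3%/12 = 0.941667% = 0.00941667.
Each month: B ← B·(1+r) − £70.00.
Month 1: interest £18.61; balance after payment £1,924.61.
Month 2: interest £18.12; balance after payment £1,872.73.
Month 3: interest £17.63; balance after payment £1,820.37.
Month 4: interest £17.14; balance after payment £1,767.51.
Month 5: interest £16.64; balance after payment £1,714.15.
Month 6: interest £16.14; balance after payment £1,660.29.
Month 7: interest £15.63; balance after payment £1,605.93.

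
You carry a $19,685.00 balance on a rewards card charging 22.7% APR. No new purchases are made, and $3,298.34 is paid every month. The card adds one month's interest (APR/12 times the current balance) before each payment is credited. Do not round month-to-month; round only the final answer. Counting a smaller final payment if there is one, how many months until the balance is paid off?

7 months

Monthly rate r = 22.7%/12 = 1.89167% = 0.0189167.
Recurrence: B ← B·(1+r) − $3,298.34.
Month 1: interest $372.37; balance after payment $16,759.03.
Month 2: interest $317.03; balance after payment $13,777.72.
Closed form: n = −ln(1 − rB₀/P)/ln(1+r) = −ln(0.8871)/ln(1.01892) ≈ 6.392, so the balance reaches zero during payment 7.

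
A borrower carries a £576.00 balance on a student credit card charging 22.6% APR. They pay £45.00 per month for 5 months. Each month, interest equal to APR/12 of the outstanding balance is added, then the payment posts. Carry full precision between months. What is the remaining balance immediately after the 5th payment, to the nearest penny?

£398.69

Monthly rate r = 22.6%/12 = 1.88333% = 0.0188333.
Each month: B ← B·(1+r) − £45.00.
Month 1: interest £10.85; balance after payment £541.85.
Month 2: interest £10.20; balance after payment £507.05.
Month 3: interest £9.55; balance after payment £471.60.
Month 4: interest £8.88; balance after payment £435.48.
Month 5: interest £8.20; balance after payment £398.69.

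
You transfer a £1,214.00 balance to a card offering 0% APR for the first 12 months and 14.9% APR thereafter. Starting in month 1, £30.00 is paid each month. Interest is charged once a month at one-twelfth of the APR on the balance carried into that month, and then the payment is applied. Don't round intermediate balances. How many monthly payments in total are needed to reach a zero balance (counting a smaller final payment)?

Promo months 1–12 at r₀ = 0%/12 = 0; months 13+ at r₁ = 14.9%/12 = 0.0124167.
After month 12 (no interest yet): B = £1,214.00 − 12·£30.00 = £854.00.
Then at r₁ with £30.00/mo: n₂ = −ln(1 − r₁·B/P)/ln(1+r₁) ≈ 35.34 → 36 more payments.

48 payments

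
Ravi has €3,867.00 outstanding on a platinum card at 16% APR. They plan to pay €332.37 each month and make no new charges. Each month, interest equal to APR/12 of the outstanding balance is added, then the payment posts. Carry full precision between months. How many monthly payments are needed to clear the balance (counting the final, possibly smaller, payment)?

13 months

Monthly rate r = 16%/12 = 1.33333% = 0.0133333.
Recurrence: B ← B·(1+r) − €332.37.
Month 1: interest €51.56; balance after payment €3,586.19.
Month 2: interest €47.82; balance after payment €3,301.64.
Closed form: n = −ln(1 − rB₀/P)/ln(1+r) = −ln(0.84487)/ln(1.01333) ≈ 12.727, so the balance reaches zero during payment 13.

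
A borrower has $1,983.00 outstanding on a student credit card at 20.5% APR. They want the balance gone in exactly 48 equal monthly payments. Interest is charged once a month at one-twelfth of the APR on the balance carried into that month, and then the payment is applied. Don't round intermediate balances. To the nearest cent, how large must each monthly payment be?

Monthly rate r = 20.5%/12 = 1.70833% = 0.0170833.
Level-payment amortization: P = B₀·r / (1 − (1+r)^(−n)) = 1983.00·0.0170833 / (1 − 1.01708^(−48)).
Denominator 1 − (1+r)^(−48) = 0.556507592.
P = 33.8762 / 0.556507592 ≈ 60.87.

$60.87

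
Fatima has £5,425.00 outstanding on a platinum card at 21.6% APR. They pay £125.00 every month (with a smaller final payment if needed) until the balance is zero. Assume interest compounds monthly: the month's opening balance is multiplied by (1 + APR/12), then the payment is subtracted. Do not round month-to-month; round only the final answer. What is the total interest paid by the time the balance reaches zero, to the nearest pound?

£5,223

Monthly rate r = 21.6%/12 = 1.8% = 0.018.
Payoff takes n = ⌈−ln(1 − rB₀/P)/ln(1+r)⌉ = ⌈85.180⌉ = 86 payments; the last is £22.62.
Total paid = 85·£125.00 + £22.62 = £10,647.62.
Total interest = total paid − principal = £10,647.62 − £5,425.00 = £5,222.62.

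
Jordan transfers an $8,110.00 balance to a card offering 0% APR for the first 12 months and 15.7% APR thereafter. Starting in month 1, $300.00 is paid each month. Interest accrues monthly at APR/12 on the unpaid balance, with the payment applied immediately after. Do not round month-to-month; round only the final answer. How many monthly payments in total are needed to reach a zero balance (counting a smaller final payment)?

29 payments

Promo months 1–12 at r₀ = 0%/12 = 0; months 13+ at r₁ = 15.7%/12 = 0.0130833.
After month 12 (no interest yet): B = $8,110.00 − 12·$300.00 = $4,510.00.
Then at r₁ with $300.00/mo: n₂ = −ln(1 − r₁·B/P)/ln(1+r₁) ≈ 16.85 → 17 more payments.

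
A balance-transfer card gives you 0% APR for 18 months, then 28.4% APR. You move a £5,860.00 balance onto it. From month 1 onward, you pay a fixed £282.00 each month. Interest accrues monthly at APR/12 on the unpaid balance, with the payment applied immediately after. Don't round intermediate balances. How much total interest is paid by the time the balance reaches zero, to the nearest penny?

Promo months 1–18 at r₀ = 0%/12 = 0; months 19+ at r₁ = 28.4%/12 = 0.0236667.
After month 18 (no interest yet): B = £5,860.00 − 18·£282.00 = £784.00.
Then at r₁ with £282.00/mo: n₂ = −ln(1 − r₁·B/P)/ln(1+r₁) ≈ 2.91 → 3 more payments.
Total paid = 20·£282.00 + £256.81 = £5,896.81; interest = £5,896.81 − £5,860.00 = £36.81.

£36.81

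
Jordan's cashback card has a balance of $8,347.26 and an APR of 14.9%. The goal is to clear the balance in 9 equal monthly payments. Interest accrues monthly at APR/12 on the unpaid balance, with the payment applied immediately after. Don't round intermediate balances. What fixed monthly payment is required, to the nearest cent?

Monthly rate r = 14.9%/12 = 1.24167% = 0.0124167.
Level-payment amortization: P = B₀·r / (1 − (1+r)^(−n)) = 8347.26·0.0124167 / (1 − 1.01242^(−9)).
Denominator 1 − (1+r)^(−9) = 0.105116654.
P = 103.645 / 0.105116654 ≈ 986.00.

$986.00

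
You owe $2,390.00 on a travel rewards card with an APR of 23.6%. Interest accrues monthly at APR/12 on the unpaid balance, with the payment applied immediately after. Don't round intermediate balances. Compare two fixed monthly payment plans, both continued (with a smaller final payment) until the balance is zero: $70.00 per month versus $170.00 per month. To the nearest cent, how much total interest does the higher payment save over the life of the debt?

$1,175.58

Monthly rate r = 23.6%/12 = 1.96667% = 0.0196667.
At $70.00/mo: n = ⌈−ln(1 − rB₀/P)/ln(1+r)⌉ = 58 payments (last $10.97); total interest = total paid − $2,390.00 = $1,610.97.
At $170.00/mo: 17 payments (last $105.39); total interest $435.39.
Interest saved = $1,610.97 − $435.39 = $1,175.58.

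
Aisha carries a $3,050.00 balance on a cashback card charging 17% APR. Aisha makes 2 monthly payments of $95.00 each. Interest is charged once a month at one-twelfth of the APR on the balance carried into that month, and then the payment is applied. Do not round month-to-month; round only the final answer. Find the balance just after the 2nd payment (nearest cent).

Monthly rate r = 17%/12 = 1.41667% = 0.0141667.
Each month: B ← B·(1+r) − $95.00.
Month 1: interest $43.21; balance after payment $2,998.21.
Month 2: interest $42.47; balance after payment $2,945.68.

$2,945.68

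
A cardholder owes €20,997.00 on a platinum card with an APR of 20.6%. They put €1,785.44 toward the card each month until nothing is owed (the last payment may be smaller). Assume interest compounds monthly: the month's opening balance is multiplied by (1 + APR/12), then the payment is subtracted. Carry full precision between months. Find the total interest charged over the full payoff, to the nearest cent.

€2,659.88

Monthly rate r = 20.6%/12 = 1.71667% = 0.0171667.
Payoff takes n = ⌈−ln(1 − rB₀/P)/ln(1+r)⌉ = ⌈13.248⌉ = 14 payments; the last is €446.16.
Total paid = 13·€1,785.44 + €446.16 = €23,656.88.
Total interest = total paid − principal = €23,656.88 − €20,997.00 = €2,659.88.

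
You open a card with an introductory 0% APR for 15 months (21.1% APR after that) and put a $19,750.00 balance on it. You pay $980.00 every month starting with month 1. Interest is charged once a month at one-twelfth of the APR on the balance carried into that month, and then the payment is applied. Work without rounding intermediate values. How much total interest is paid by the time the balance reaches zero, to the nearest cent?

$292.14

Promo months 1–15 at r₀ = 0%/12 = 0; months 16+ at r₁ = 21.1%/12 = 0.0175833.
After month 15 (no interest yet): B = $19,750.00 − 15·$980.00 = $5,050.00.
Then at r₁ with $980.00/mo: n₂ = −ln(1 − r₁·B/P)/ln(1+r₁) ≈ 5.45 → 6 more payments.
Total paid = 20·$980.00 + $442.14 = $20,042.14; interest = $20,042.14 − $19,750.00 = $292.14.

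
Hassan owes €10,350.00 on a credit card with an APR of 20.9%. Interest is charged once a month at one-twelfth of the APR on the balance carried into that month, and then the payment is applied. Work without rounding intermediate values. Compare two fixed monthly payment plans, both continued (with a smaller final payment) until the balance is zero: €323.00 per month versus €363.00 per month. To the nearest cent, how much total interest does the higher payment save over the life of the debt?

Monthly rate r = 20.9%/12 = 1.74167% = 0.0174167.
At €323.00/mo: n = ⌈−ln(1 − rB₀/P)/ln(1+r)⌉ = 48 payments (last €96.14); total interest = total paid − €10,350.00 = €4,927.14.
At €363.00/mo: 40 payments (last €272.82); total interest €4,079.82.
Interest saved = €4,927.14 − €4,079.82 = €847.32.

€847.32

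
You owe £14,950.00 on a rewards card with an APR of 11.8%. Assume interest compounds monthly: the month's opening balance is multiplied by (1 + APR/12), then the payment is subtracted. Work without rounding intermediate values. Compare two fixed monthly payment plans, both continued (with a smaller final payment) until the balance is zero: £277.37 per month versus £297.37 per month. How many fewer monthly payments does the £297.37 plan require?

Monthly rate r = 11.8%/12 = 0.983333% = 0.00983333.
At £277.37/mo: n = ⌈−ln(1 − rB₀/P)/ln(1+r)⌉ = 78 payments (last £44.73); total interest = total paid − £14,950.00 = £6,452.22.
At £297.37/mo: 70 payments (last £205.38); total interest £5,773.91.
Payments saved = 78 − 70 = 8.

8 fewer payments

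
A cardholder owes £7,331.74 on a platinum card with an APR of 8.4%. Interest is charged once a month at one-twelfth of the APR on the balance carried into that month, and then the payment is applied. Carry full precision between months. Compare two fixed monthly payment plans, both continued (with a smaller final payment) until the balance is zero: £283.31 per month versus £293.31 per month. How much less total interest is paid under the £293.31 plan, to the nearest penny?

Monthly rate r = 8.4%/12 = 0.7% = 0.007.
At £283.31/mo: n = ⌈−ln(1 − rB₀/P)/ln(1+r)⌉ = 29 payments (last £184.60); total interest = total paid − £7,331.74 = £785.54.
At £293.31/mo: 28 payments (last £168.49); total interest £756.12.
Interest saved = £785.54 − £756.12 = £29.42.

£29.42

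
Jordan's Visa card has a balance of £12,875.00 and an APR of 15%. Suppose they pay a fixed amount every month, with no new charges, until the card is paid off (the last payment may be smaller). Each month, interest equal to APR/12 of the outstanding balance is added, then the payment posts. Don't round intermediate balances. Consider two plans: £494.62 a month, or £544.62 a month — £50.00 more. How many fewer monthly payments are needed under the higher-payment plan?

3 fewer payments

Monthly rate r = 15%/12 = 1.25% = 0.0125.
At £494.62/mo: n = ⌈−ln(1 − rB₀/P)/ln(1+r)⌉ = 32 payments (last £339.17); total interest = total paid − £12,875.00 = £2,797.39.
At £544.62/mo: 29 payments (last £107.61); total interest £2,481.97.
Payments saved = 32 − 29 = 3.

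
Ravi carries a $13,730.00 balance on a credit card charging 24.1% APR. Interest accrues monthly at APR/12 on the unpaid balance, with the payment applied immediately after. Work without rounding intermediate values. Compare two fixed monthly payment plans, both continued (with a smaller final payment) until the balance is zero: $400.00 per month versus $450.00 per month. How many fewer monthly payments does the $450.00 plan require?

11 fewer payments

Monthly rate r = 24.1%/12 = 2.00833% = 0.0200833.
At $400.00/mo: n = ⌈−ln(1 − rB₀/P)/ln(1+r)⌉ = 59 payments (last $319.11); total interest = total paid − $13,730.00 = $9,789.11.
At $450.00/mo: 48 payments (last $321.37); total interest $7,741.37.
Payments saved = 59 − 48 = 11.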